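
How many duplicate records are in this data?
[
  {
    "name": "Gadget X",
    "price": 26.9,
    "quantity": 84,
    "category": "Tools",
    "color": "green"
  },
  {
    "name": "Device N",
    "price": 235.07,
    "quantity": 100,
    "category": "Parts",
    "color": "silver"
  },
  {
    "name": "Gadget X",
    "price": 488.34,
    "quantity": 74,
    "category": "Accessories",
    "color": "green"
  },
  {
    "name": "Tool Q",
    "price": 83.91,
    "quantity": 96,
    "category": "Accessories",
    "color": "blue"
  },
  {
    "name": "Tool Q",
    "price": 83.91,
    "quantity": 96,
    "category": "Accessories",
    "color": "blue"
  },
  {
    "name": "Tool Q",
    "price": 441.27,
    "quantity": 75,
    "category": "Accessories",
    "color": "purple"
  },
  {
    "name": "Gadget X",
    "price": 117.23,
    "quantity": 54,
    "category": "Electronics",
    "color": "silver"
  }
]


Checking 7 records for duplicates:

  Row 1: Gadget X ($26.9, qty 84)
  Row 2: Device N ($235.07, qty 100)
  Row 3: Gadget X ($488.34, qty 74)
  Row 4: Tool Q ($83.91, qty 96)
  Row 5: Tool Q ($83.91, qty 96) <-- DUPLICATE
  Row 6: Tool Q ($441.27, qty 75)
  Row 7: Gadget X ($117.23, qty 54)

Duplicates found: 1
Unique records: 6

1 duplicates, 6 unique


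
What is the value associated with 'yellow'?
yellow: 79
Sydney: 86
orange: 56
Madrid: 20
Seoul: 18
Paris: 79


Looking up key 'yellow'
Value: 79

79


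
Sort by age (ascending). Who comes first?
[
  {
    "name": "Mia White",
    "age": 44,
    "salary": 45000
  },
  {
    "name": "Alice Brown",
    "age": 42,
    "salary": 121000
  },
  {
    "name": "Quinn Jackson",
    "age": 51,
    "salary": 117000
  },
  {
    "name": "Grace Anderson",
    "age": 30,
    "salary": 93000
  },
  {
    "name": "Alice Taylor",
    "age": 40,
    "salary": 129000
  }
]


Sort by: age (ascending)

Sorted order:
  1. Grace Anderson (age = 30)
  2. Alice Taylor (age = 40)
  3. Alice Brown (age = 42)
  4. Mia White (age = 44)
  5. Quinn Jackson (age = 51)

First: Grace Anderson

Grace Anderson


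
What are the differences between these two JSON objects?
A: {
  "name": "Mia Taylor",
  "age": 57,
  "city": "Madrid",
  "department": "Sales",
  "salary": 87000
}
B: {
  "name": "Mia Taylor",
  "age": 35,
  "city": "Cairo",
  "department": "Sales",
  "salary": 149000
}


Comparing each field (in key order):
  name: same
  age: DIFFERENT
  city: DIFFERENT
  department: same
  salary: DIFFERENT
Differences:
  age: 57 -> 35
  city: Madrid -> Cairo
  salary: 87000 -> 149000

3 field(s) changed

3 changes: age, city, salary


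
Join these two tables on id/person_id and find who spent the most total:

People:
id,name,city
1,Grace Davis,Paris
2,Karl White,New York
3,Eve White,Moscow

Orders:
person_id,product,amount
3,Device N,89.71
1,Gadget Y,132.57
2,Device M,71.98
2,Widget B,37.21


Join on: people.id = orders.person_id

Joined rows:
  Eve White (Moscow) bought Device N for $89.71
  Grace Davis (Paris) bought Gadget Y for $132.57
  Karl White (New York) bought Device M for $71.98
  Karl White (New York) bought Widget B for $37.21

Total per person:
  Grace Davis: $132.57
  Karl White: $109.19
  Eve White: $89.71

Top spender: Grace Davis ($132.57)

Grace Davis ($132.57)


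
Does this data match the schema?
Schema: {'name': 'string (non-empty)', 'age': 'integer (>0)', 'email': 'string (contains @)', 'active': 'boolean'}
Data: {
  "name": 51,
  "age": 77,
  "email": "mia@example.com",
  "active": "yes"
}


Validating each field against schema:
  name: FAIL (51 is not a string)
  age: OK (positive integer)
  email: OK (string with @)
  active: FAIL ("yes" is not a boolean)

Result: INVALID (2 errors: name, active)

INVALID (2 errors: name, active)


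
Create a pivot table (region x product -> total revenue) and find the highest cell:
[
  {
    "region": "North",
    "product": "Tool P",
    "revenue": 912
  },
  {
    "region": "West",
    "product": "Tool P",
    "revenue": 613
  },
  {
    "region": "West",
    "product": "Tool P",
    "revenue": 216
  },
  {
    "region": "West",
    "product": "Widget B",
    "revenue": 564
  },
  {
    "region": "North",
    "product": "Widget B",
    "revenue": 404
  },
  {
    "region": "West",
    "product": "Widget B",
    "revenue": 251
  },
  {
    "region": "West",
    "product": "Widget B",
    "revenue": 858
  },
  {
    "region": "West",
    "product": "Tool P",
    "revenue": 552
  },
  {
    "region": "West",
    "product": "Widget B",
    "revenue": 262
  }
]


Pivot: region (rows) x product (columns) -> total revenue

     Tool P        Widget B    
North          912           404  
West          1381          1935  

Highest: West / Widget B = $1935

West / Widget B = $1935


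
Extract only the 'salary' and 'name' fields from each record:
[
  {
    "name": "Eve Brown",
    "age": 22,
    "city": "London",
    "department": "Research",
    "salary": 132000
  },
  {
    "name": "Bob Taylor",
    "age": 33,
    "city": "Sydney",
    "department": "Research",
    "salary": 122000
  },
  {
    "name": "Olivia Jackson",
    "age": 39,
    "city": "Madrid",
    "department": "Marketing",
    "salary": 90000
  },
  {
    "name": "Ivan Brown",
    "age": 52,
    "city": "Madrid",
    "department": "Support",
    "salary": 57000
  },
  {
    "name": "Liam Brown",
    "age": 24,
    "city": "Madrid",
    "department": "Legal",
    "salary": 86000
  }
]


Original: 5 records with fields: name, age, city, department, salary
Keep: ['salary', 'name']
Drop: ['age', 'city', 'department']
Result: 5 records, 2 fields each

[
  {
    "salary": 132000,
    "name": "Eve Brown"
  },
  {
    "salary": 122000,
    "name": "Bob Taylor"
  },
  {
    "salary": 90000,
    "name": "Olivia Jackson"
  },
  {
    "salary": 57000,
    "name": "Ivan Brown"
  },
  {
    "salary": 86000,
    "name": "Liam Brown"
  }
]


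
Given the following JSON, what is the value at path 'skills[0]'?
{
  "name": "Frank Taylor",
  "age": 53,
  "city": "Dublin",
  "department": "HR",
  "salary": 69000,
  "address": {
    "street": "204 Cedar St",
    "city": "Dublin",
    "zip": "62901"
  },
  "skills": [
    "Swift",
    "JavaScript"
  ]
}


Query: skills[0]
Path: skills -> first element
Value: Swift

Swift


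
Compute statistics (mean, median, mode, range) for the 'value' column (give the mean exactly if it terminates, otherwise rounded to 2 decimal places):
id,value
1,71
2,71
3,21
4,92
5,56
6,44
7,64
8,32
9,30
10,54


Data: [71, 71, 21, 92, 56, 44, 64, 32, 30, 54]
Count: 10
Sum: 535
Mean: 535/10 = 53.5
Sorted: [21, 30, 32, 44, 54, 56, 64, 71, 71, 92]
Median: 55.0
Mode: 71 (2 times)
Range: 92 - 21 = 71
Min: 21, Max: 92

mean=53.5, median=55.0, mode=71, range=71


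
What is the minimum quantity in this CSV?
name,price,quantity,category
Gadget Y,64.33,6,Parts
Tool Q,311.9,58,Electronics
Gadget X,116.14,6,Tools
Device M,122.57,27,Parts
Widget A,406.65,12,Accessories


Computing minimum quantity:
Values: [6, 58, 6, 27, 12]
Min = 6

6


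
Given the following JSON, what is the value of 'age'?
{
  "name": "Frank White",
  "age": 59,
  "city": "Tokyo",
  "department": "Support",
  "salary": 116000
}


Looking up field 'age'
Value: 59

59


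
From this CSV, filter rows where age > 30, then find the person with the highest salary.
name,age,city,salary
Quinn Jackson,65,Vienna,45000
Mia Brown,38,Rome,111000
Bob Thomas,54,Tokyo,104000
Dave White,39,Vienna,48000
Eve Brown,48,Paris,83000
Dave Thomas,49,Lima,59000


Filter: age > 30
Sort by: salary (descending)

Filtered records (6):
  Mia Brown, age 38, salary $111000
  Bob Thomas, age 54, salary $104000
  Eve Brown, age 48, salary $83000
  Dave Thomas, age 49, salary $59000
  Dave White, age 39, salary $48000
  Quinn Jackson, age 65, salary $45000

Highest salary: Mia Brown ($111000)

Mia Brown


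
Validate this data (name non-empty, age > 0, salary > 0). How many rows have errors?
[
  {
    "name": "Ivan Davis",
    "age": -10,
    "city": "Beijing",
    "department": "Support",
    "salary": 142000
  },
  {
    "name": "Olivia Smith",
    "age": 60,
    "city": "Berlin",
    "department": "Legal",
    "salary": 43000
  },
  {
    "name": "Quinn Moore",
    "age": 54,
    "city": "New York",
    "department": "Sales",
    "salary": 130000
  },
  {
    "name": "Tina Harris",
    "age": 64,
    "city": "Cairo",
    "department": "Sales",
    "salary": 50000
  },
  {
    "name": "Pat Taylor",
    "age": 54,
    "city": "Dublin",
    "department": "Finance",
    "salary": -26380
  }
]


Validating 5 records:
Rules: name non-empty, age > 0, salary > 0

  Row 1 (Ivan Davis): negative age: -10
  Row 2 (Olivia Smith): OK
  Row 3 (Quinn Moore): OK
  Row 4 (Tina Harris): OK
  Row 5 (Pat Taylor): negative salary: -26380

Total errors: 2

2 errors


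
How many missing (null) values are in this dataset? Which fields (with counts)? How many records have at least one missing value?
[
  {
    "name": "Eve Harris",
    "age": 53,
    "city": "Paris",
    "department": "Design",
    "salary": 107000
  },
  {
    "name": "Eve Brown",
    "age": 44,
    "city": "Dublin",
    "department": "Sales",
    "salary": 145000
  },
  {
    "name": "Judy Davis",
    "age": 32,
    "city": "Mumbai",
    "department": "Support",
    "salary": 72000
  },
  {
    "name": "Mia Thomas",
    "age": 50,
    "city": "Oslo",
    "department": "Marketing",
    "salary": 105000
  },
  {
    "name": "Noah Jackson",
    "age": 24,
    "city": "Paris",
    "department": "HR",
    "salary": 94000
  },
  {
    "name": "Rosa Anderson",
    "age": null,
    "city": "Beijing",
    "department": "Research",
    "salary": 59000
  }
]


Checking for missing (null) values in 6 records:

  Eve Harris: complete
  Eve Brown: complete
  Judy Davis: complete
  Mia Thomas: complete
  Noah Jackson: complete
  Rosa Anderson: age

Per field:
  name: 0 missing
  age: 1 missing
  city: 0 missing
  department: 0 missing
  salary: 0 missing

Total missing values: 1
Records with any missing: 1

1 missing values (age: 1); 1 incomplete records


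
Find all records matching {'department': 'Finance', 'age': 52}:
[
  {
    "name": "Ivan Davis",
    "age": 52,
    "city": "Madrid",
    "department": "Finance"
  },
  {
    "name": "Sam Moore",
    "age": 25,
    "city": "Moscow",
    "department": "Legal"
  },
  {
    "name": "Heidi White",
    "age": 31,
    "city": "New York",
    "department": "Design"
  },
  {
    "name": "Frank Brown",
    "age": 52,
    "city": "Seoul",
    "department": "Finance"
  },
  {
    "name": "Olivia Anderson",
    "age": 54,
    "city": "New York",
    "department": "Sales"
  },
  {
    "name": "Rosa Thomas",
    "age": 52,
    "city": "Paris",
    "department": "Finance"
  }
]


Search criteria: {'department': 'Finance', 'age': 52}

Checking 6 records:
  Ivan Davis: {department: Finance, age: 52} <-- MATCH
  Sam Moore: {department: Legal, age: 25}
  Heidi White: {department: Design, age: 31}
  Frank Brown: {department: Finance, age: 52} <-- MATCH
  Olivia Anderson: {department: Sales, age: 54}
  Rosa Thomas: {department: Finance, age: 52} <-- MATCH

Matches: ["Ivan Davis", "Frank Brown", "Rosa Thomas"]

["Ivan Davis", "Frank Brown", "Rosa Thomas"]


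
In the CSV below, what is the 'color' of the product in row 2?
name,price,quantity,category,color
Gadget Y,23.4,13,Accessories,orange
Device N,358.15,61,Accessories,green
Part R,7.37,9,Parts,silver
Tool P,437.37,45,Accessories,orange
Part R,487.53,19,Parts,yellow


Query: Row 2 ('Device N'), column 'color'
Value: green

green


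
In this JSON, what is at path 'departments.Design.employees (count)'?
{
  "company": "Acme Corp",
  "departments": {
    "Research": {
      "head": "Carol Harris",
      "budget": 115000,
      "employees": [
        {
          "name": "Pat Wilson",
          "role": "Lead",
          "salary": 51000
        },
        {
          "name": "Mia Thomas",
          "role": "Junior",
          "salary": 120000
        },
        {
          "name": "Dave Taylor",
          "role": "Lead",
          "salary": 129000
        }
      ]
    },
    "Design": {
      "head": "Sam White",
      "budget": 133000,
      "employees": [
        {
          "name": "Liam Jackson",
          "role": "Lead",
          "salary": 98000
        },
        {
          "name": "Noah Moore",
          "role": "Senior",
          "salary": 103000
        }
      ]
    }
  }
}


Path: departments.Design.employees (count)

Navigate:
  -> departments
  -> Design
  -> employees (array, length 2)

2


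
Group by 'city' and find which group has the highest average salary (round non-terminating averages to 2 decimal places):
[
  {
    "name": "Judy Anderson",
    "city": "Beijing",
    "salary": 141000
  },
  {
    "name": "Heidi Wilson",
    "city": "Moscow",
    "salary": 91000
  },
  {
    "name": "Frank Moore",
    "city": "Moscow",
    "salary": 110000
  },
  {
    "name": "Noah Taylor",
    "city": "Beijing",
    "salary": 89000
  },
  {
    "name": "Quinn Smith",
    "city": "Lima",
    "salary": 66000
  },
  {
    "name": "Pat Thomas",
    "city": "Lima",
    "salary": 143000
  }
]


Group by: city

Groups:
  Beijing: 2 people, avg salary = 230000/2 = $115000
  Lima: 2 people, avg salary = 209000/2 = $104500
  Moscow: 2 people, avg salary = 201000/2 = $100500

Highest average salary: Beijing ($115000)

Beijing ($115000)


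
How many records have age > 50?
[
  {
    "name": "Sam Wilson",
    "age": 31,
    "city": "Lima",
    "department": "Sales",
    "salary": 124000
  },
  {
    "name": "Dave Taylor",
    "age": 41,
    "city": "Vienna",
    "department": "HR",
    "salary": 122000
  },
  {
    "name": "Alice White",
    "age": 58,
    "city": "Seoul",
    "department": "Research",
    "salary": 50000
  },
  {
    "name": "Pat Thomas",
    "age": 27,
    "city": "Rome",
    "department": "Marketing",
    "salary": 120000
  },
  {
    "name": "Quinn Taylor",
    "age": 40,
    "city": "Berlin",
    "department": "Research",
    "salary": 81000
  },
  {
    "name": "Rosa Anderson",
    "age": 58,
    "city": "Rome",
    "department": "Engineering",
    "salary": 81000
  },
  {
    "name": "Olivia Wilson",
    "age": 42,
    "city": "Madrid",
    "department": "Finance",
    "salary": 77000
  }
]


Data: 7 records
Condition: age > 50

Checking each record:
  Sam Wilson: 31
  Dave Taylor: 41
  Alice White: 58 MATCH
  Pat Thomas: 27
  Quinn Taylor: 40
  Rosa Anderson: 58 MATCH
  Olivia Wilson: 42

Count: 2

2


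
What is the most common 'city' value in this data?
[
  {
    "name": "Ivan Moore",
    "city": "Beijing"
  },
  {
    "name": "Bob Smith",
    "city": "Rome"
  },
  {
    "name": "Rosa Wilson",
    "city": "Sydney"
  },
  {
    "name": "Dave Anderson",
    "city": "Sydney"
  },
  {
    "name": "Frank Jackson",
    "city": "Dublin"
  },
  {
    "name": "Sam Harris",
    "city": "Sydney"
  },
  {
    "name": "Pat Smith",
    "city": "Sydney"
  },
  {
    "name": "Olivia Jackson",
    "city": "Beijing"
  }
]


Counting 'city' values across 8 records:

  Sydney: 4 ####
  Beijing: 2 ##
  Rome: 1 #
  Dublin: 1 #

Most common: Sydney (4 times)

Sydney (4 times)


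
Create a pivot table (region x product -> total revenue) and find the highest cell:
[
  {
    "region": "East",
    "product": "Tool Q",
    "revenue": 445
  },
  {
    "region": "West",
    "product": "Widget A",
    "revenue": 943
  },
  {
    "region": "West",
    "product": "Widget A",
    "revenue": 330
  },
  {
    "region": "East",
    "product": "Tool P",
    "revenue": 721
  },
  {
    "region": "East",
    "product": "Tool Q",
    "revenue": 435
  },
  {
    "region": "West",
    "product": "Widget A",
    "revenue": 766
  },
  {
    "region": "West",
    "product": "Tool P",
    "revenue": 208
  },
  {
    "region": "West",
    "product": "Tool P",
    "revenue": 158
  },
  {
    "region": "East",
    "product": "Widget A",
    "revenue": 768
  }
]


Pivot: region (rows) x product (columns) -> total revenue

     Tool P        Tool Q        Widget A    
East           721           880           768  
West           366             0          2039  

Highest: West / Widget A = $2039

West / Widget A = $2039


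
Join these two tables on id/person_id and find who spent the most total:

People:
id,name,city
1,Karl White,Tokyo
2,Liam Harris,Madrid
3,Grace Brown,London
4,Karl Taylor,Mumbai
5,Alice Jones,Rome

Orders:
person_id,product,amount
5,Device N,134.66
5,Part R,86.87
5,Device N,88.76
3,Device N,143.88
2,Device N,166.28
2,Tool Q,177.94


Join on: people.id = orders.person_id

Joined rows:
  Alice Jones (Rome) bought Device N for $134.66
  Alice Jones (Rome) bought Part R for $86.87
  Alice Jones (Rome) bought Device N for $88.76
  Grace Brown (London) bought Device N for $143.88
  Liam Harris (Madrid) bought Device N for $166.28
  Liam Harris (Madrid) bought Tool Q for $177.94

Total per person:
  Liam Harris: $344.22
  Alice Jones: $310.29
  Grace Brown: $143.88

Top spender: Liam Harris ($344.22)

Liam Harris ($344.22)


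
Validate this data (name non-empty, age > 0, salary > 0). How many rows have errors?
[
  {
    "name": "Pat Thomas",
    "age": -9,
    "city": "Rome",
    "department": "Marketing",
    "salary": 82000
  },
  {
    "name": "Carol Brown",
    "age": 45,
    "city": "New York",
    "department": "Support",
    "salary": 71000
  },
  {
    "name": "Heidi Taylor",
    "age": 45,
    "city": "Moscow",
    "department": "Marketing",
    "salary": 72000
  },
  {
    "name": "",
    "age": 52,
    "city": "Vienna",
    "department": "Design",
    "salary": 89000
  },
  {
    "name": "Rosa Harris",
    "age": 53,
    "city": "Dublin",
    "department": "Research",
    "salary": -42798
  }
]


Validating 5 records:
Rules: name non-empty, age > 0, salary > 0

  Row 1 (Pat Thomas): negative age: -9
  Row 2 (Carol Brown): OK
  Row 3 (Heidi Taylor): OK
  Row 4 (???): empty name
  Row 5 (Rosa Harris): negative salary: -42798

Total errors: 3

3 errors


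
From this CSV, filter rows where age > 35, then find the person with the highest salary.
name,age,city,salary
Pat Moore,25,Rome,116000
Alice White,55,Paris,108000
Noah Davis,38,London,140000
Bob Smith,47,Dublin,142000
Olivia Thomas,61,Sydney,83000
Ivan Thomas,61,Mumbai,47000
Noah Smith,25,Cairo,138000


Filter: age > 35
Sort by: salary (descending)

Filtered records (5):
  Bob Smith, age 47, salary $142000
  Noah Davis, age 38, salary $140000
  Alice White, age 55, salary $108000
  Olivia Thomas, age 61, salary $83000
  Ivan Thomas, age 61, salary $47000

Highest salary: Bob Smith ($142000)

Bob Smith


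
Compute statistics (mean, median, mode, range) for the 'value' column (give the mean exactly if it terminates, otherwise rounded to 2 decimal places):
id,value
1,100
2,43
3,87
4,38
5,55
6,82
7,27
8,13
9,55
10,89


Data: [100, 43, 87, 38, 55, 82, 27, 13, 55, 89]
Count: 10
Sum: 589
Mean: 589/10 = 58.9
Sorted: [13, 27, 38, 43, 55, 55, 82, 87, 89, 100]
Median: 55.0
Mode: 55 (2 times)
Range: 100 - 13 = 87
Min: 13, Max: 100

mean=58.9, median=55.0, mode=55, range=87


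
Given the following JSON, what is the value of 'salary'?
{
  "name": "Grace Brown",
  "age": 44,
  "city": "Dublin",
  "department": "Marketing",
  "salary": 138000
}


Looking up field 'salary'
Value: 138000

138000


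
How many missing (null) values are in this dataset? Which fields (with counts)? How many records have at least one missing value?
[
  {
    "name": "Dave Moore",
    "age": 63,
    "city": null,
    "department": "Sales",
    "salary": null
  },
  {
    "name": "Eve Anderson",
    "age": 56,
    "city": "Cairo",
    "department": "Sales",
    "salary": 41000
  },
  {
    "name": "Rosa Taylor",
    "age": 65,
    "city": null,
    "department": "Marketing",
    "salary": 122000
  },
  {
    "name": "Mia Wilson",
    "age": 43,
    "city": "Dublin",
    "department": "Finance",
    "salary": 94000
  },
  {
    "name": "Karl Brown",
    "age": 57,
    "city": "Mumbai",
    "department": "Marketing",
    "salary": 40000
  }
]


Checking for missing (null) values in 5 records:

  Dave Moore: city, salary
  Eve Anderson: complete
  Rosa Taylor: city
  Mia Wilson: complete
  Karl Brown: complete

Per field:
  name: 0 missing
  age: 0 missing
  city: 2 missing
  department: 0 missing
  salary: 1 missing

Total missing values: 3
Records with any missing: 2

3 missing values (city: 2, salary: 1); 2 incomplete records


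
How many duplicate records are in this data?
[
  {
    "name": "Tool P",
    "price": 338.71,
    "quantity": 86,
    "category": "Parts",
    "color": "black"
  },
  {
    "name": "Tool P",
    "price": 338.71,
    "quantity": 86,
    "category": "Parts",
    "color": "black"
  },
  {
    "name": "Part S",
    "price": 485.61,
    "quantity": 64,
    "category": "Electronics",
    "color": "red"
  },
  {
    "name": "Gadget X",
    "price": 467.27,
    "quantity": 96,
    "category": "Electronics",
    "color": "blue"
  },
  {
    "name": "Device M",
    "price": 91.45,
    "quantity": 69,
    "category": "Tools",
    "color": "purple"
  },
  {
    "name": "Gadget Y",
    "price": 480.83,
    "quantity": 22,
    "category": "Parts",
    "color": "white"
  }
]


Checking 6 records for duplicates:

  Row 1: Tool P ($338.71, qty 86)
  Row 2: Tool P ($338.71, qty 86) <-- DUPLICATE
  Row 3: Part S ($485.61, qty 64)
  Row 4: Gadget X ($467.27, qty 96)
  Row 5: Device M ($91.45, qty 69)
  Row 6: Gadget Y ($480.83, qty 22)

Duplicates found: 1
Unique records: 5

1 duplicates, 5 unique


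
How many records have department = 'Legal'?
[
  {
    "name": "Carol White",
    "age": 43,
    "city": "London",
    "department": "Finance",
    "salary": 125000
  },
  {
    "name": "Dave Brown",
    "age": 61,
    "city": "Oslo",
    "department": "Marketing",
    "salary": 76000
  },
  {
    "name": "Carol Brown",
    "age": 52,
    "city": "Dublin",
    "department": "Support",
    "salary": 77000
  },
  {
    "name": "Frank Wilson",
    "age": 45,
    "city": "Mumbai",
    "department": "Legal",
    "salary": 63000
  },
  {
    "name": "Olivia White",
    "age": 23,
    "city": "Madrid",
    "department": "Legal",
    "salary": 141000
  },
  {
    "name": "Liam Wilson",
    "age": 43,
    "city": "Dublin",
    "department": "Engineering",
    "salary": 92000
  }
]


Data: 6 records
Condition: department = 'Legal'

Checking each record:
  Carol White: Finance
  Dave Brown: Marketing
  Carol Brown: Support
  Frank Wilson: Legal MATCH
  Olivia White: Legal MATCH
  Liam Wilson: Engineering

Count: 2

2


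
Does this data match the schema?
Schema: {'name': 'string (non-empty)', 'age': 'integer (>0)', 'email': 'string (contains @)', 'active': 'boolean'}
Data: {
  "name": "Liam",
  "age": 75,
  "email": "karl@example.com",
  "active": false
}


Validating each field against schema:
  name: OK (non-empty string)
  age: OK (positive integer)
  email: OK (string with @)
  active: OK (boolean)

Result: VALID

VALID


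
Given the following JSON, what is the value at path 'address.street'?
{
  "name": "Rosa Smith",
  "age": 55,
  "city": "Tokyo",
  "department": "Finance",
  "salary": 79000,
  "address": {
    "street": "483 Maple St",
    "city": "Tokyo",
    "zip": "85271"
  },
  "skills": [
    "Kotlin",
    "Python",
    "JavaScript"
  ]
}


Query: address.street
Path: address -> street
Value: 483 Maple St

483 Maple St


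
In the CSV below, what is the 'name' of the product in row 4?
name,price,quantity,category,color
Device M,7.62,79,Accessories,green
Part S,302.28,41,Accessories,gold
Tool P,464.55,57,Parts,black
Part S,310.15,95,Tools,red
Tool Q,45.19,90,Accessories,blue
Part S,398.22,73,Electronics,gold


Query: Row 4 ('Part S'), column 'name'
Value: Part S

Part S


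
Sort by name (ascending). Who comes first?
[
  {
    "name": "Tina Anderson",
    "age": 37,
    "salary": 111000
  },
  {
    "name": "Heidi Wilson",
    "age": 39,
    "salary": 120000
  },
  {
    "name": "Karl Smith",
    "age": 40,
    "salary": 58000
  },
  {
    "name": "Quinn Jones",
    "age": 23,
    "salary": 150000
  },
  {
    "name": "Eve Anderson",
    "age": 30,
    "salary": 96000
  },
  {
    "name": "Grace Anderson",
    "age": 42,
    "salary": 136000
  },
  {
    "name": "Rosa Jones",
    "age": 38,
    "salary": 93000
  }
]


Sort by: name (ascending)

Sorted order:
  1. Eve Anderson (name = Eve Anderson)
  2. Grace Anderson (name = Grace Anderson)
  3. Heidi Wilson (name = Heidi Wilson)
  4. Karl Smith (name = Karl Smith)
  5. Quinn Jones (name = Quinn Jones)
  6. Rosa Jones (name = Rosa Jones)
  7. Tina Anderson (name = Tina Anderson)

First: Eve Anderson

Eve Anderson


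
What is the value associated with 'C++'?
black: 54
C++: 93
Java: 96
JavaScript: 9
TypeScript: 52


Looking up key 'C++'
Value: 93

93


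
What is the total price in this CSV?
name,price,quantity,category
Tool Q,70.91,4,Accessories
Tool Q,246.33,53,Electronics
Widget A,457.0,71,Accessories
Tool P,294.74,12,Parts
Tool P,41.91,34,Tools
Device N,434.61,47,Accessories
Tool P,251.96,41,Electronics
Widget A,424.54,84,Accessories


Computing total price:
Values: [70.91, 246.33, 457.0, 294.74, 41.91, 434.61, 251.96, 424.54]
Sum = 2222.00

2222.00


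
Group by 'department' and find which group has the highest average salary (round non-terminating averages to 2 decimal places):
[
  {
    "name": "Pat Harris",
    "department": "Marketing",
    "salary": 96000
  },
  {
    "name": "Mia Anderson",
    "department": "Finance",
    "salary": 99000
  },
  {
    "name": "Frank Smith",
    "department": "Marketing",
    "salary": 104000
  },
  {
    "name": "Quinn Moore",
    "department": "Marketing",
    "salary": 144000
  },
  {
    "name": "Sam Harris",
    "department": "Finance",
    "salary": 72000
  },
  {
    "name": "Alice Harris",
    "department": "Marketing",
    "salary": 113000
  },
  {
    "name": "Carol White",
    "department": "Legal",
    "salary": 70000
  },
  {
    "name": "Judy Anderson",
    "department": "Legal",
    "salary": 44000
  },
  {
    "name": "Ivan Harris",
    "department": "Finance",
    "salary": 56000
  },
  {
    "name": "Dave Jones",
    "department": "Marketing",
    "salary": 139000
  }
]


Group by: department

Groups:
  Finance: 3 people, avg salary = 227000/3 ≈ $75666.67
  Legal: 2 people, avg salary = 114000/2 = $57000
  Marketing: 5 people, avg salary = 596000/5 = $119200

Highest average salary: Marketing ($119200)

Marketing ($119200)


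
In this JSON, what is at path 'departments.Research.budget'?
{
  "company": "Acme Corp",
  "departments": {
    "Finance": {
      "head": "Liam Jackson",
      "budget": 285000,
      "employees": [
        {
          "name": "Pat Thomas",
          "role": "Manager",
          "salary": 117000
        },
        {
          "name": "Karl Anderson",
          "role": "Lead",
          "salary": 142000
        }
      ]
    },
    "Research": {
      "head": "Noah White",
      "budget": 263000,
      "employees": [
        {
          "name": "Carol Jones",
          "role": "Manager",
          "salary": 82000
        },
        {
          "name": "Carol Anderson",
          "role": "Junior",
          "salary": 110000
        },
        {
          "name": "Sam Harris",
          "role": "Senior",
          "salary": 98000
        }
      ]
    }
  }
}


Path: departments.Research.budget

Navigate:
  -> departments
  -> Research
  -> budget = 263000

263000


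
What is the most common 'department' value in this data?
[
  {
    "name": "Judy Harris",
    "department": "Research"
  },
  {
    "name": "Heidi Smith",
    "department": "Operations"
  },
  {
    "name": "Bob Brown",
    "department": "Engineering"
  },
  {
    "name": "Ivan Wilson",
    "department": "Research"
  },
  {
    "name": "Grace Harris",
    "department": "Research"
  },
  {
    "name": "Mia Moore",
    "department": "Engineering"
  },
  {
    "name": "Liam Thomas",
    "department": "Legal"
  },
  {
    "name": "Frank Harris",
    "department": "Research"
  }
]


Counting 'department' values across 8 records:

  Research: 4 ####
  Engineering: 2 ##
  Operations: 1 #
  Legal: 1 #

Most common: Research (4 times)

Research (4 times)


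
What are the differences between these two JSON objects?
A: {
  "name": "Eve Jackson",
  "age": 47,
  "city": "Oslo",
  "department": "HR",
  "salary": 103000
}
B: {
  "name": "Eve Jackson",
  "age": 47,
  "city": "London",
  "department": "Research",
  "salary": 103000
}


Comparing each field (in key order):
  name: same
  age: same
  city: DIFFERENT
  department: DIFFERENT
  salary: same
Differences:
  city: Oslo -> London
  department: HR -> Research

2 field(s) changed

2 changes: city, department


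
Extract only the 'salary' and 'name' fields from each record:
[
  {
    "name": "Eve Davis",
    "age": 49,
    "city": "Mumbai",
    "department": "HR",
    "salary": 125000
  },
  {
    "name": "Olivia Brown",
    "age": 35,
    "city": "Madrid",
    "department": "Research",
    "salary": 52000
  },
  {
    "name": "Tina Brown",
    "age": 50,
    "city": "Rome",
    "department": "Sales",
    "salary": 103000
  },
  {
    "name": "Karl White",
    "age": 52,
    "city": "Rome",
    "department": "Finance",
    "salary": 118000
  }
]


Original: 4 records with fields: name, age, city, department, salary
Keep: ['salary', 'name']
Drop: ['age', 'city', 'department']
Result: 4 records, 2 fields each

[
  {
    "salary": 125000,
    "name": "Eve Davis"
  },
  {
    "salary": 52000,
    "name": "Olivia Brown"
  },
  {
    "salary": 103000,
    "name": "Tina Brown"
  },
  {
    "salary": 118000,
    "name": "Karl White"
  }
]


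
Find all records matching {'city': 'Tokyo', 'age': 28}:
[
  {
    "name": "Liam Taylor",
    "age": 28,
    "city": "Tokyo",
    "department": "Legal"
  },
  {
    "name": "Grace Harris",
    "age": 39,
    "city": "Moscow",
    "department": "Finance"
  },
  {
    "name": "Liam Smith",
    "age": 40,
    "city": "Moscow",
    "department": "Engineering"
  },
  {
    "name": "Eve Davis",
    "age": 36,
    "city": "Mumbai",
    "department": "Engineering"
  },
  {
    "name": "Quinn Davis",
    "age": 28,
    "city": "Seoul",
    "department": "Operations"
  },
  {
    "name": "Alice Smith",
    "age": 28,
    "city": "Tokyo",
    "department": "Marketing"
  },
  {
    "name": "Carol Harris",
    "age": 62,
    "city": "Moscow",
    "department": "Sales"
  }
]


Search criteria: {'city': 'Tokyo', 'age': 28}

Checking 7 records:
  Liam Taylor: {city: Tokyo, age: 28} <-- MATCH
  Grace Harris: {city: Moscow, age: 39}
  Liam Smith: {city: Moscow, age: 40}
  Eve Davis: {city: Mumbai, age: 36}
  Quinn Davis: {city: Seoul, age: 28}
  Alice Smith: {city: Tokyo, age: 28} <-- MATCH
  Carol Harris: {city: Moscow, age: 62}

Matches: ["Liam Taylor", "Alice Smith"]

["Liam Taylor", "Alice Smith"]


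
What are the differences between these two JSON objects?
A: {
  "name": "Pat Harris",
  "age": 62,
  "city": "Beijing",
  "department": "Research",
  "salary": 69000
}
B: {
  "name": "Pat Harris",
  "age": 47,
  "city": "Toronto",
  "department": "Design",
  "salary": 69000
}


Comparing each field (in key order):
  name: same
  age: DIFFERENT
  city: DIFFERENT
  department: DIFFERENT
  salary: same
Differences:
  age: 62 -> 47
  city: Beijing -> Toronto
  department: Research -> Design

3 field(s) changed

3 changes: age, city, department


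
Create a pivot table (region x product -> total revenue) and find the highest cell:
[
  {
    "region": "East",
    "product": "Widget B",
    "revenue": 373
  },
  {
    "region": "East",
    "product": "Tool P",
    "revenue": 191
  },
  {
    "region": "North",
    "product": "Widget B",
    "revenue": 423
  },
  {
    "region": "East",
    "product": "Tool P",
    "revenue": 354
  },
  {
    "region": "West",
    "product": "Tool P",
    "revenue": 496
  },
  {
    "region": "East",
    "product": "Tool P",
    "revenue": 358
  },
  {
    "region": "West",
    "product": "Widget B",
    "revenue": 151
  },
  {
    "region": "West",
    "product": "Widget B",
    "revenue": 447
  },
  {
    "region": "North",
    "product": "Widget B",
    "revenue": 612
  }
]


Pivot: region (rows) x product (columns) -> total revenue

     Tool P        Widget B    
East           903           373  
North            0          1035  
West           496           598  

Highest: North / Widget B = $1035

North / Widget B = $1035


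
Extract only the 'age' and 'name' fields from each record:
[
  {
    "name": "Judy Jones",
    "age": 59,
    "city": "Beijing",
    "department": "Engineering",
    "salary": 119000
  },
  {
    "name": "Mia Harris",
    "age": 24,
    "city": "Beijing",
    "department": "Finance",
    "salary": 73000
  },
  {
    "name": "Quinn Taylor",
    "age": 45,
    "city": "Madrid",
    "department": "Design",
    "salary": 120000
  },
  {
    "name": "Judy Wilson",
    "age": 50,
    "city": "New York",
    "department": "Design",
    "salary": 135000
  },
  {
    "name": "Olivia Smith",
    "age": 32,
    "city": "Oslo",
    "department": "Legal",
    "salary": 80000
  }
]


Original: 5 records with fields: name, age, city, department, salary
Keep: ['age', 'name']
Drop: ['city', 'department', 'salary']
Result: 5 records, 2 fields each

[
  {
    "age": 59,
    "name": "Judy Jones"
  },
  {
    "age": 24,
    "name": "Mia Harris"
  },
  {
    "age": 45,
    "name": "Quinn Taylor"
  },
  {
    "age": 50,
    "name": "Judy Wilson"
  },
  {
    "age": 32,
    "name": "Olivia Smith"
  }
]


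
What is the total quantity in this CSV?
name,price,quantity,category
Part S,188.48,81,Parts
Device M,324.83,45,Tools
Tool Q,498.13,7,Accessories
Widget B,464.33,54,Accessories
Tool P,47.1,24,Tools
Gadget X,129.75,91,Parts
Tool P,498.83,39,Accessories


Computing total quantity:
Values: [81, 45, 7, 54, 24, 91, 39]
Sum = 341

341


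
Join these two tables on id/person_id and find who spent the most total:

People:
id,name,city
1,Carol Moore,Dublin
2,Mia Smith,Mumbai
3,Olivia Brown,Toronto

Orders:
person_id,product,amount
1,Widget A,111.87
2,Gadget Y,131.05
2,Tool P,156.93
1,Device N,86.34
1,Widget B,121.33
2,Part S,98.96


Join on: people.id = orders.person_id

Joined rows:
  Carol Moore (Dublin) bought Widget A for $111.87
  Mia Smith (Mumbai) bought Gadget Y for $131.05
  Mia Smith (Mumbai) bought Tool P for $156.93
  Carol Moore (Dublin) bought Device N for $86.34
  Carol Moore (Dublin) bought Widget B for $121.33
  Mia Smith (Mumbai) bought Part S for $98.96

Total per person:
  Mia Smith: $386.94
  Carol Moore: $319.54

Top spender: Mia Smith ($386.94)

Mia Smith ($386.94)


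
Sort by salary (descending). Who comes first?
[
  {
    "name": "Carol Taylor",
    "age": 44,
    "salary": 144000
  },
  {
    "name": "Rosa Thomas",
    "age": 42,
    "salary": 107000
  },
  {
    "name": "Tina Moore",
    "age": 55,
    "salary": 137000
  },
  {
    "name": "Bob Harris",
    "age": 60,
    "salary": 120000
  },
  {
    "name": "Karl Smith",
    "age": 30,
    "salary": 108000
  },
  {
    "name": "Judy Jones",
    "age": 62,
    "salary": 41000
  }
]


Sort by: salary (descending)

Sorted order:
  1. Carol Taylor (salary = 144000)
  2. Tina Moore (salary = 137000)
  3. Bob Harris (salary = 120000)
  4. Karl Smith (salary = 108000)
  5. Rosa Thomas (salary = 107000)
  6. Judy Jones (salary = 41000)

First: Carol Taylor

Carol Taylor


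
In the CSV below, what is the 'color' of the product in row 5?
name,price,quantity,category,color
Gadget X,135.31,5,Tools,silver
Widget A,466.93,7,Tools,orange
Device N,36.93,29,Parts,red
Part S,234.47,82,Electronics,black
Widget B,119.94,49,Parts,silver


Query: Row 5 ('Widget B'), column 'color'
Value: silver

silver


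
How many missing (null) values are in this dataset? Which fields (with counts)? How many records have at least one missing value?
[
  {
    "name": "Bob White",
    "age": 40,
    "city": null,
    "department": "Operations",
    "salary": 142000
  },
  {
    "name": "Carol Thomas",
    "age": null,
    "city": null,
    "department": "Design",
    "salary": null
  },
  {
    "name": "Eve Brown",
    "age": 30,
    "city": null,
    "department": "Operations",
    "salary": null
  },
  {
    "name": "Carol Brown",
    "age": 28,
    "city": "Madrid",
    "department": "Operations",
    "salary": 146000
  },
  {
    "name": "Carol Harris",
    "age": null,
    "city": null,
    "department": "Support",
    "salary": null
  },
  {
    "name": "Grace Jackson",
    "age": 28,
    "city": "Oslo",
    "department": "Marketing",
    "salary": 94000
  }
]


Checking for missing (null) values in 6 records:

  Bob White: city
  Carol Thomas: age, city, salary
  Eve Brown: city, salary
  Carol Brown: complete
  Carol Harris: age, city, salary
  Grace Jackson: complete

Per field:
  name: 0 missing
  age: 2 missing
  city: 4 missing
  department: 0 missing
  salary: 3 missing

Total missing values: 9
Records with any missing: 4

9 missing values (age: 2, city: 4, salary: 3); 4 incomplete records


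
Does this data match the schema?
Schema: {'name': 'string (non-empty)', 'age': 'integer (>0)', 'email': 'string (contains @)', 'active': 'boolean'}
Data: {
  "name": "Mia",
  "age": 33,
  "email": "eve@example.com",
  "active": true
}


Validating each field against schema:
  name: OK (non-empty string)
  age: OK (positive integer)
  email: OK (string with @)
  active: OK (boolean)

Result: VALID

VALID


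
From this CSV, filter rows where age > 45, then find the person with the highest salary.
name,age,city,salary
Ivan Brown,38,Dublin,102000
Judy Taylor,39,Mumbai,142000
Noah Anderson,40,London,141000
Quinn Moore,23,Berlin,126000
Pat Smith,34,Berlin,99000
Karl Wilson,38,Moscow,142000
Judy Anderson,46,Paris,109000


Filter: age > 45
Sort by: salary (descending)

Filtered records (1):
  Judy Anderson, age 46, salary $109000

Highest salary: Judy Anderson ($109000)

Judy Anderson


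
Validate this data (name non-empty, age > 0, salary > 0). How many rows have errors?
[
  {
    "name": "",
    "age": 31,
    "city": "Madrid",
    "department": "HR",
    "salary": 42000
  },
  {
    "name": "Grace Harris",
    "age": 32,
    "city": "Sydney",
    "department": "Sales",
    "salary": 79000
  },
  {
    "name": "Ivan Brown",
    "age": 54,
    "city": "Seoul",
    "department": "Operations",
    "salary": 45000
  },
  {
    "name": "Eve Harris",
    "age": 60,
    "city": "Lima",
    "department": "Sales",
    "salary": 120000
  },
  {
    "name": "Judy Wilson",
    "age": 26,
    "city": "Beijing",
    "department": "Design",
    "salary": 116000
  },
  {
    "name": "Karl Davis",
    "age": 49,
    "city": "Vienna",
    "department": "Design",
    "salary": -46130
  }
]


Validating 6 records:
Rules: name non-empty, age > 0, salary > 0

  Row 1 (???): empty name
  Row 2 (Grace Harris): OK
  Row 3 (Ivan Brown): OK
  Row 4 (Eve Harris): OK
  Row 5 (Judy Wilson): OK
  Row 6 (Karl Davis): negative salary: -46130

Total errors: 2

2 errors


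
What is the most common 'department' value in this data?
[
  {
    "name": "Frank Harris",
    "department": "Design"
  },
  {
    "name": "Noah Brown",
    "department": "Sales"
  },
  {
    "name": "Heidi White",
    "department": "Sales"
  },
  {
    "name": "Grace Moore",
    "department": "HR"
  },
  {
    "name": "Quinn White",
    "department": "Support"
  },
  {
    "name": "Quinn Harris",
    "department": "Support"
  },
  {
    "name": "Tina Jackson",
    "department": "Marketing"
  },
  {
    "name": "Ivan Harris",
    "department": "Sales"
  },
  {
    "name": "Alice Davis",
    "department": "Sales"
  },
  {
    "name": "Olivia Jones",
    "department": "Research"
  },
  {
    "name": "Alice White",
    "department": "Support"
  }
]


Counting 'department' values across 11 records:

  Sales: 4 ####
  Support: 3 ###
  Design: 1 #
  HR: 1 #
  Marketing: 1 #
  Research: 1 #

Most common: Sales (4 times)

Sales (4 times)


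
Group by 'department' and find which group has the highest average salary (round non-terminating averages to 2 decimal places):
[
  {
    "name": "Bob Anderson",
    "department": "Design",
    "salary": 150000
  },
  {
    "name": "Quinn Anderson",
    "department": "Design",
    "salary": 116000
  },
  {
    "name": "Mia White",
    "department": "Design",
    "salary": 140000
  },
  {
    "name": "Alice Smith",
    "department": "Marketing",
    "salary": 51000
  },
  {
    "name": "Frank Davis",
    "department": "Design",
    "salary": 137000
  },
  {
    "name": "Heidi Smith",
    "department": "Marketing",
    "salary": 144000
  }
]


Group by: department

Groups:
  Design: 4 people, avg salary = 543000/4 = $135750
  Marketing: 2 people, avg salary = 195000/2 = $97500

Highest average salary: Design ($135750)

Design ($135750)
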